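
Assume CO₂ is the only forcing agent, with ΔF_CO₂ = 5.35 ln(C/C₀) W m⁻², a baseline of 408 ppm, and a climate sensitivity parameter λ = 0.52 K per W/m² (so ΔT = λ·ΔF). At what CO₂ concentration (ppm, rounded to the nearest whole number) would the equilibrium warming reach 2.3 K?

C ≈ 933 ppm

Required forcing: ΔF = ΔT/λ = 2.3/0.52 = 4.4231 W/m².
Then ln(C/408) = ΔF/5.35 = 4.4231/5.35 = 0.82675.
So C = 408 × e^0.82675 = 408 × 2.28588 = 932.64 ppm.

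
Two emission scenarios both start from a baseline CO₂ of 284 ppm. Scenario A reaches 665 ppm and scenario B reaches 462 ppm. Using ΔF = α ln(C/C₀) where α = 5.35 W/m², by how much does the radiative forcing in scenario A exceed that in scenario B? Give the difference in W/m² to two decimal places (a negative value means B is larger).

ΔF_A − ΔF_B = 1.95 W/m²

ΔF_A = 5.35 ln(665/284) = 5.35 × 0.85081 = 4.5518 W/m².
ΔF_B = 5.35 ln(462/284) = 5.35 × 0.48659 = 2.6033 W/m².
Difference: 4.5518 − 2.6033 = 1.9485 W/m².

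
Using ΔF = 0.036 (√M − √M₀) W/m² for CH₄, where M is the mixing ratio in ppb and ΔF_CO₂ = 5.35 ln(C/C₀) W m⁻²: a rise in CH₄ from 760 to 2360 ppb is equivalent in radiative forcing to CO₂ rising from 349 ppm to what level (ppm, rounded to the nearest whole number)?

CH₄ forcing: 0.036 × (√2360 − √760) = 0.036 × (48.5798 − 27.5681) = 0.036 × 21.0117 = 0.75642 W/m².
Set 5.35 ln(C/349) = 0.75642: ln(C/349) = 0.75642/5.35 = 0.14139, so C = 349 × e^0.14139 = 349 × 1.15187 = 402.00 ppm.

C ≈ 402 ppm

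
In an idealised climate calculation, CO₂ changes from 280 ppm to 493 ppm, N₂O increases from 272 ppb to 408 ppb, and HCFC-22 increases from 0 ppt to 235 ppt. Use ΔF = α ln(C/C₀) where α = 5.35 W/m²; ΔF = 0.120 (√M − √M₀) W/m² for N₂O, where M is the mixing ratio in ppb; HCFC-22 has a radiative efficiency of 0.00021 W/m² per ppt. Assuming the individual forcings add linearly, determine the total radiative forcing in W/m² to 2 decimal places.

CO₂: 5.35 × ln(493/280) = 5.35 × ln(1.76071) = 5.35 × 0.56572 = 3.0266 W/m².
N₂O: 0.120 × (√408 − √272) = 0.120 × (20.1990 − 16.4924) = 0.120 × 3.7066 = 0.4448 W/m².
HCFC-22: ΔF = 0.00021 × (235 − 0) = 0.00021 × 235 = 0.0494 W/m².
Total ΔF = 3.0266 + 0.4448 + 0.0494 = 3.5208 W/m².

ΔF = 3.52 W/m²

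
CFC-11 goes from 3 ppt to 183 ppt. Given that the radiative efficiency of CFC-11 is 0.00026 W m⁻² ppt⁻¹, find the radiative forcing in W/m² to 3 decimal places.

ΔF = 0.047 W/m²

CFC-11: ΔF = 0.00026 × (183 − 3) = 0.00026 × 180 = 0.0468 W/m².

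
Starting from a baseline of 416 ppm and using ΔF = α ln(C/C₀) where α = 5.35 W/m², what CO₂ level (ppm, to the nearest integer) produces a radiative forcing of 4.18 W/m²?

Set 5.35 ln(C/416) = 4.18, so ln(C/416) = 4.18/5.35 = 0.78131.
Then C/416 = e^0.78131 = 2.18433, giving C = 416 × 2.18433 = 908.68 ppm.

C ≈ 909 ppm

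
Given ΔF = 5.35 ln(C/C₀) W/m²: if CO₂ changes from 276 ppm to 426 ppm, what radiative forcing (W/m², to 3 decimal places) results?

CO₂: 5.35 × ln(426/276) = 5.35 × ln(1.54348) = 5.35 × 0.43404 = 2.3221 W/m².

ΔF = 2.322 W/m²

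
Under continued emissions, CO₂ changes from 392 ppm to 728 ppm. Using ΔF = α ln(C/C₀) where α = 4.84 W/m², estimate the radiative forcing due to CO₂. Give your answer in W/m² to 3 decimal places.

ΔF = 2.996 W/m²

CO₂: 4.84 × ln(728/392) = 4.84 × ln(1.85714) = 4.84 × 0.61904 = 2.9962 W/m².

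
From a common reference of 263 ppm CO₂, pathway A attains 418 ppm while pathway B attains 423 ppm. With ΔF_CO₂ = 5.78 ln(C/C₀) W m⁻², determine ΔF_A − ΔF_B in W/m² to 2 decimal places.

ΔF_A − ΔF_B = -0.07 W/m²

ΔF_A = 5.78 ln(418/263) = 5.78 × 0.46333 = 2.6780 W/m².
ΔF_B = 5.78 ln(423/263) = 5.78 × 0.47522 = 2.7468 W/m².
Difference: 2.6780 − 2.7468 = -0.0688 W/m².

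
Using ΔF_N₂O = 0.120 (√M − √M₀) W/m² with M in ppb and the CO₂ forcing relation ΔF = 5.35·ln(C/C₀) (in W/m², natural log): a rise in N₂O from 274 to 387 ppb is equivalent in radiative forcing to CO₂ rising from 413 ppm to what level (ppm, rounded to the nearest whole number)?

N₂O forcing: 0.120 × (√387 − √274) = 0.120 × (19.6723 − 16.5529) = 0.120 × 3.1194 = 0.37433 W/m².
Set 5.35 ln(C/413) = 0.37433: ln(C/413) = 0.37433/5.35 = 0.06997, so C = 413 × e^0.06997 = 413 × 1.07248 = 442.93 ppm.

C ≈ 443 ppm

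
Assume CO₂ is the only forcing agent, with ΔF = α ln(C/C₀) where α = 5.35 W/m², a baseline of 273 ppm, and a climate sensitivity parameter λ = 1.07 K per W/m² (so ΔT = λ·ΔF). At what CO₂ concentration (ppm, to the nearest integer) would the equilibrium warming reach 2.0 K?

C ≈ 387 ppm

Required forcing: ΔF = ΔT/λ = 2.0/1.07 = 1.8692 W/m².
Then ln(C/273) = ΔF/5.35 = 1.8692/5.35 = 0.34938.
So C = 273 × e^0.34938 = 273 × 1.41819 = 387.17 ppm.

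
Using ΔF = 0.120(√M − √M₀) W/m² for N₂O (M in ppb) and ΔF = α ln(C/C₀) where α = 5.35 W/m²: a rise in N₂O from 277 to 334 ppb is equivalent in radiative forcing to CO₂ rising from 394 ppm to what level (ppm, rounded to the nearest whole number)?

C ≈ 409 ppm

N₂O forcing: 0.120 × (√334 − √277) = 0.120 × (18.2757 − 16.6433) = 0.120 × 1.6324 = 0.19589 W/m².
Set 5.35 ln(C/394) = 0.19589: ln(C/394) = 0.19589/5.35 = 0.03661, so C = 394 × e^0.03661 = 394 × 1.03729 = 408.69 ppm.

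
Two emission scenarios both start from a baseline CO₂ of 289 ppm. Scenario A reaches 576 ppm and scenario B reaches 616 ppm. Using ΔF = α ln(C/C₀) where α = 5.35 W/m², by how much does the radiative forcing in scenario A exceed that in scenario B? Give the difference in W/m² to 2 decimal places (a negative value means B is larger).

ΔF_A − ΔF_B = -0.36 W/m²

ΔF_A = 5.35 ln(576/289) = 5.35 × 0.68968 = 3.6898 W/m².
ΔF_B = 5.35 ln(616/289) = 5.35 × 0.75682 = 4.0490 W/m².
Difference: 3.6898 − 4.0490 = -0.3592 W/m².
(Equivalently, ΔF_A − ΔF_B = 5.35 ln(576/616) = 5.35 × -0.06714 = -0.3592 W/m².)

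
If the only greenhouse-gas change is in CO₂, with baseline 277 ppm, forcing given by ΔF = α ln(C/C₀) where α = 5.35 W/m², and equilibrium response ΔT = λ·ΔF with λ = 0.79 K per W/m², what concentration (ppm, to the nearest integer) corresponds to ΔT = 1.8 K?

Required forcing: ΔF = ΔT/λ = 1.8/0.79 = 2.2785 W/m².
Then ln(C/277) = ΔF/5.35 = 2.2785/5.35 = 0.42589.
So C = 277 × e^0.42589 = 277 × 1.53095 = 424.07 ppm.

C ≈ 424 ppm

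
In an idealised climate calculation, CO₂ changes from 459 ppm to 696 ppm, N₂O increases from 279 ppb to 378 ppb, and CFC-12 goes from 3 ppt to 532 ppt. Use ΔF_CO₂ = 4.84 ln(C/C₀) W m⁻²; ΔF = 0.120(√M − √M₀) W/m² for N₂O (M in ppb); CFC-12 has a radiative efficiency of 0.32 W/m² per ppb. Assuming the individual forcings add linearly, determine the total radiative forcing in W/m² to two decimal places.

ΔF = 2.51 W/m²

CO₂: 4.84 × ln(696/459) = 4.84 × ln(1.51634) = 4.84 × 0.41630 = 2.0149 W/m².
N₂O: 0.120 × (√378 − √279) = 0.120 × (19.4422 − 16.7033) = 0.120 × 2.7389 = 0.3287 W/m².
CFC-12: Δ = 532 − 3 = 529 ppt = 0.529 ppb; ΔF = 0.32 × 0.529 = 0.1693 W/m².
Total ΔF = 2.0149 + 0.3287 + 0.1693 = 2.5129 W/m².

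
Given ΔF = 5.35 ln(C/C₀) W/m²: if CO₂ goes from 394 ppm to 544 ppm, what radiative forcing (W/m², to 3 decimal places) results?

ΔF = 1.726 W/m²

CO₂: 5.35 × ln(544/394) = 5.35 × ln(1.38071) = 5.35 × 0.32260 = 1.7259 W/m².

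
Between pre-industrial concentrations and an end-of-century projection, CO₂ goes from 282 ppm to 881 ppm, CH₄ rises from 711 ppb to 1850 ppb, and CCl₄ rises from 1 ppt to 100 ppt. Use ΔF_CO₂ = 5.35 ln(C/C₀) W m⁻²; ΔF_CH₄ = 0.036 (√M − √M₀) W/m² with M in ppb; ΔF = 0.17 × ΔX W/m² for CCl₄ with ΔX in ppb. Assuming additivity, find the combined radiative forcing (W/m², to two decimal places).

ΔF = 6.70 W/m²

CO₂: 5.35 × ln(881/282) = 5.35 × ln(3.12411) = 5.35 × 1.13915 = 6.0945 W/m².
CH₄: 0.036 × (√1850 − √711) = 0.036 × (43.0116 − 26.6646) = 0.036 × 16.3470 = 0.5885 W/m².
CCl₄: Δ = 100 − 1 = 99 ppt = 0.099 ppb; ΔF = 0.17 × 0.099 = 0.0168 W/m².
Total ΔF = 6.0945 + 0.5885 + 0.0168 = 6.6998 W/m².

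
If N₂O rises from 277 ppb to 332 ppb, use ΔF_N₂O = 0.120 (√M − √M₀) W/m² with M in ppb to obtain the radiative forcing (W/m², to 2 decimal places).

N₂O: 0.120 × (√332 − √277) = 0.120 × (18.2209 − 16.6433) = 0.120 × 1.5776 = 0.1893 W/m².

ΔF = 0.19 W/m²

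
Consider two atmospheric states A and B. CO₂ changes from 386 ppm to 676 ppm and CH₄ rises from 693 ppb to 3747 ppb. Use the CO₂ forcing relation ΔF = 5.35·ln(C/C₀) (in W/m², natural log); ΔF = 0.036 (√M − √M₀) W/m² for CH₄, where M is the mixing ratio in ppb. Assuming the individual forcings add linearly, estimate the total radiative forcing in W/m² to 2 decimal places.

CO₂: 5.35 × ln(676/386) = 5.35 × ln(1.75130) = 5.35 × 0.56036 = 2.9979 W/m².
CH₄: 0.036 × (√3747 − √693) = 0.036 × (61.2127 − 26.3249) = 0.036 × 34.8878 = 1.2560 W/m².
Total ΔF = 2.9979 + 1.2560 = 4.2539 W/m².

ΔF = 4.25 W/m²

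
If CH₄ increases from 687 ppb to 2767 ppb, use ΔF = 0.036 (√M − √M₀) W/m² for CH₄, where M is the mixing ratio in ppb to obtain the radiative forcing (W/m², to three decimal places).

CH₄: 0.036 × (√2767 − √687) = 0.036 × (52.6023 − 26.2107) = 0.036 × 26.3916 = 0.9501 W/m².

ΔF = 0.950 W/m²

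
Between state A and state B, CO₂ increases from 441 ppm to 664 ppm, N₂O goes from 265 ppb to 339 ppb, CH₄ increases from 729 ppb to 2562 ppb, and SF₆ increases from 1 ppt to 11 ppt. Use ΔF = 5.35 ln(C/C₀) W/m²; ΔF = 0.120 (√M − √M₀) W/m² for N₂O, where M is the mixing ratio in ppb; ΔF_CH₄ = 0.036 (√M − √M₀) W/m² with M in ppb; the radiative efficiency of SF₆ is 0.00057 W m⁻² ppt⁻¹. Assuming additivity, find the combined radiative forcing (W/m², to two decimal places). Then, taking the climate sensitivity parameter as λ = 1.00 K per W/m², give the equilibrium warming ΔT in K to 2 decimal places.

CO₂: 5.35 × ln(664/441) = 5.35 × ln(1.50567) = 5.35 × 0.40924 = 2.1894 W/m².
N₂O: 0.120 × (√339 − √265) = 0.120 × (18.4120 − 16.2788) = 0.120 × 2.1332 = 0.2560 W/m².
CH₄: 0.036 × (√2562 − √729) = 0.036 × (50.6162 − 27.0000) = 0.036 × 23.6162 = 0.8502 W/m².
SF₆: ΔF = 0.00057 × (11 − 1) = 0.00057 × 10 = 0.0057 W/m².
Total ΔF = 2.1894 + 0.2560 + 0.8502 + 0.0057 = 3.3013 W/m².
ΔT = λ ΔF = 1.00 × 3.30 = 3.3000 K.

ΔF = 3.30 W/m²; ΔT = 3.30 K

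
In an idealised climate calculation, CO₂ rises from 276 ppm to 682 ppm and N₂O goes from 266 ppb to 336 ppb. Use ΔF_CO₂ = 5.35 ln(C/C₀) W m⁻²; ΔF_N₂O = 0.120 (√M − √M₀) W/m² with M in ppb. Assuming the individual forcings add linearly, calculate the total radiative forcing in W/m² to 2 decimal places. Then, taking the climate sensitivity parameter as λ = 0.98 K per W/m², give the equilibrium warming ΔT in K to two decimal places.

CO₂: 5.35 × ln(682/276) = 5.35 × ln(2.47101) = 5.35 × 0.90463 = 4.8398 W/m².
N₂O: 0.120 × (√336 − √266) = 0.120 × (18.3303 − 16.3095) = 0.120 × 2.0208 = 0.2425 W/m².
Total ΔF = 4.8398 + 0.2425 = 5.0823 W/m².
ΔT = λ ΔF = 0.98 × 5.08 = 4.9784 K.

ΔF = 5.08 W/m²; ΔT = 4.98 K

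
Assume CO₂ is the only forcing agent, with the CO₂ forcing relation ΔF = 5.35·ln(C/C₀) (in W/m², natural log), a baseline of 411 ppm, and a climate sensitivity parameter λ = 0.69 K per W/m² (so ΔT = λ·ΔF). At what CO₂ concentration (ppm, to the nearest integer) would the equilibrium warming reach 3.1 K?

C ≈ 952 ppm

Required forcing: ΔF = ΔT/λ = 3.1/0.69 = 4.4928 W/m².
Then ln(C/411) = ΔF/5.35 = 4.4928/5.35 = 0.83978.
So C = 411 × e^0.83978 = 411 × 2.31586 = 951.82 ppm.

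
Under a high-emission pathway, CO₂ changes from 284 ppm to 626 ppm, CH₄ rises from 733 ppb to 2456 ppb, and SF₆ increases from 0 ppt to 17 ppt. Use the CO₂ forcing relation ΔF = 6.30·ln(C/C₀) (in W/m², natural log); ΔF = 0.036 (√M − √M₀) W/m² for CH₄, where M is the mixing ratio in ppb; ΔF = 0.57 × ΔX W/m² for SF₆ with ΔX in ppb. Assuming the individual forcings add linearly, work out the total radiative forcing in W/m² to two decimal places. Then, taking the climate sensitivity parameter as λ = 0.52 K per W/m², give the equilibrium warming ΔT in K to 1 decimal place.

CO₂: 6.30 × ln(626/284) = 6.30 × ln(2.20423) = 6.30 × 0.79038 = 4.9794 W/m².
CH₄: 0.036 × (√2456 − √733) = 0.036 × (49.5580 − 27.0740) = 0.036 × 22.4840 = 0.8094 W/m².
SF₆: Δ = 17 − 0 = 17 ppt = 0.017 ppb; ΔF = 0.57 × 0.017 = 0.0097 W/m².
Total ΔF = 4.9794 + 0.8094 + 0.0097 = 5.7985 W/m².
ΔT = λ ΔF = 0.52 × 5.80 = 3.0160 K.

ΔF = 5.80 W/m²; ΔT = 3.0 K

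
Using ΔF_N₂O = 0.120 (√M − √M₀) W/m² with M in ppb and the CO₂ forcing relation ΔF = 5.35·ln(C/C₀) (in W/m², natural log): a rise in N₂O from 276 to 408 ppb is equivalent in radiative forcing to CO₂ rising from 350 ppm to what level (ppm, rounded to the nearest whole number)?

C ≈ 379 ppm

N₂O forcing: 0.120 × (√408 − √276) = 0.120 × (20.1990 − 16.6132) = 0.120 × 3.5858 = 0.43030 W/m².
Set 5.35 ln(C/350) = 0.43030: ln(C/350) = 0.43030/5.35 = 0.08043, so C = 350 × e^0.08043 = 350 × 1.08375 = 379.31 ppm.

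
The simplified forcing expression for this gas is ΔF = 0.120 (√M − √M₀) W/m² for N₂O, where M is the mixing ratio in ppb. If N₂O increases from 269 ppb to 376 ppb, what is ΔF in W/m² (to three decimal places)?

ΔF = 0.359 W/m²

N₂O: 0.120 × (√376 − √269) = 0.120 × (19.3907 − 16.4012) = 0.120 × 2.9895 = 0.3587 W/m².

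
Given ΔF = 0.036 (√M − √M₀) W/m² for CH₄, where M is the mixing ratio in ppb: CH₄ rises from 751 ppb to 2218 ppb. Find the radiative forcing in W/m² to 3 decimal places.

ΔF = 0.709 W/m²

CH₄: 0.036 × (√2218 − √751) = 0.036 × (47.0956 − 27.4044) = 0.036 × 19.6912 = 0.7089 W/m².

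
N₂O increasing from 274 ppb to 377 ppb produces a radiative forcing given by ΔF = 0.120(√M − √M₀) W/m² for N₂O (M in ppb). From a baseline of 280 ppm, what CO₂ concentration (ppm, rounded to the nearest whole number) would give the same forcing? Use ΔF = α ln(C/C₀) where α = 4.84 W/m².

C ≈ 301 ppm

N₂O forcing: 0.120 × (√377 − √274) = 0.120 × (19.4165 − 16.5529) = 0.120 × 2.8636 = 0.34363 W/m².
Set 4.84 ln(C/280) = 0.34363: ln(C/280) = 0.34363/4.84 = 0.07100, so C = 280 × e^0.07100 = 280 × 1.07358 = 300.60 ppm.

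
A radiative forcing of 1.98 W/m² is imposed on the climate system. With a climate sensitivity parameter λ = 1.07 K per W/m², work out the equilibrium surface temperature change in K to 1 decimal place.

ΔT = 2.1 K

ΔT = λ ΔF = 1.07 × 1.98 = 2.1186 K.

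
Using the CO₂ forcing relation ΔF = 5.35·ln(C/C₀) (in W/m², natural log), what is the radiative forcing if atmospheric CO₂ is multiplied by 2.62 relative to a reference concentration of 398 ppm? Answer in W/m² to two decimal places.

ΔF = 5.35 × ln(2.62) = 5.35 × 0.96317 = 5.1530 W/m².

ΔF = 5.15 W/m²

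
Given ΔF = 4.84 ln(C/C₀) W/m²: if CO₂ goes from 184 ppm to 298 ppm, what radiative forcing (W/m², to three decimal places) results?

ΔF = 2.334 W/m²

CO₂: 4.84 × ln(298/184) = 4.84 × ln(1.61957) = 4.84 × 0.48216 = 2.3337 W/m².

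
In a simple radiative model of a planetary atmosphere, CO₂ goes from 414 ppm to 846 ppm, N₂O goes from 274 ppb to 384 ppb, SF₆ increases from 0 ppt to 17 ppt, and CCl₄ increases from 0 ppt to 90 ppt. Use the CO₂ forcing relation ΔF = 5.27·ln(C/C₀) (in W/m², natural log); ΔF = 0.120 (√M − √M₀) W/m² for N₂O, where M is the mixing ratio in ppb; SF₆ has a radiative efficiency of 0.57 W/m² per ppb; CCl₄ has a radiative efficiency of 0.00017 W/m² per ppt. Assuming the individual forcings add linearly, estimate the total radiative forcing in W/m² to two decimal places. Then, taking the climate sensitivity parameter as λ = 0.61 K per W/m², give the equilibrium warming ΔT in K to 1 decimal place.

CO₂: 5.27 × ln(846/414) = 5.27 × ln(2.04348) = 5.27 × 0.71465 = 3.7662 W/m².
N₂O: 0.120 × (√384 − √274) = 0.120 × (19.5959 − 16.5529) = 0.120 × 3.0430 = 0.3652 W/m².
SF₆: Δ = 17 − 0 = 17 ppt = 0.017 ppb; ΔF = 0.57 × 0.017 = 0.0097 W/m².
CCl₄: ΔF = 0.00017 × (90 − 0) = 0.00017 × 90 = 0.0153 W/m².
Total ΔF = 3.7662 + 0.3652 + 0.0097 + 0.0153 = 4.1564 W/m².
ΔT = λ ΔF = 0.61 × 4.16 = 2.5376 K.

ΔF = 4.16 W/m²; ΔT = 2.5 K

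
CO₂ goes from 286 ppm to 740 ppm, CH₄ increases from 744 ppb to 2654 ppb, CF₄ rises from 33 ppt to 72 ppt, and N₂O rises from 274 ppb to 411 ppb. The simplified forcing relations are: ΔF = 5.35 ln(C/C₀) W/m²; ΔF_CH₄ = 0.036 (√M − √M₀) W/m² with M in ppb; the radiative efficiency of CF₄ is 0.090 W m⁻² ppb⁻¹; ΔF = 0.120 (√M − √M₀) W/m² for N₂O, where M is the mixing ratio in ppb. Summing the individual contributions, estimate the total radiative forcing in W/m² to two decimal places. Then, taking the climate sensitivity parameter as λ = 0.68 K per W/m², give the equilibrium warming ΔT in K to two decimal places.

CO₂: 5.35 × ln(740/286) = 5.35 × ln(2.58741) = 5.35 × 0.95066 = 5.0860 W/m².
CH₄: 0.036 × (√2654 − √744) = 0.036 × (51.5170 − 27.2764) = 0.036 × 24.2406 = 0.8727 W/m².
CF₄: Δ = 72 − 33 = 39 ppt = 0.039 ppb; ΔF = 0.090 × 0.039 = 0.0035 W/m².
N₂O: 0.120 × (√411 − √274) = 0.120 × (20.2731 − 16.5529) = 0.120 × 3.7202 = 0.4464 W/m².
Total ΔF = 5.0860 + 0.8727 + 0.0035 + 0.4464 = 6.4086 W/m².
ΔT = λ ΔF = 0.68 × 6.41 = 4.3588 K.

ΔF = 6.41 W/m²; ΔT = 4.36 K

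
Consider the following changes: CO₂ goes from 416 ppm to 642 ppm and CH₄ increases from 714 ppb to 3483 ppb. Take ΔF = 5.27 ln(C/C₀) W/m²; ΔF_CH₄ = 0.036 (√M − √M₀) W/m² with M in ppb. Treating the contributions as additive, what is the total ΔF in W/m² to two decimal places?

CO₂: 5.27 × ln(642/416) = 5.27 × ln(1.54327) = 5.27 × 0.43390 = 2.2867 W/m².
CH₄: 0.036 × (√3483 − √714) = 0.036 × (59.0169 − 26.7208) = 0.036 × 32.2961 = 1.1627 W/m².
Total ΔF = 2.2867 + 1.1627 = 3.4494 W/m².

ΔF = 3.45 W/m²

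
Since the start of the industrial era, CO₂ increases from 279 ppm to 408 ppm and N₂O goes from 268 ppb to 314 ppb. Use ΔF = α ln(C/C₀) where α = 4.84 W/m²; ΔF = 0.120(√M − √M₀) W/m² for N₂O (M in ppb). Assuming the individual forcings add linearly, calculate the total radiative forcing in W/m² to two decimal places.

ΔF = 2.00 W/m²

CO₂: 4.84 × ln(408/279) = 4.84 × ln(1.46237) = 4.84 × 0.38006 = 1.8395 W/m².
N₂O: 0.120 × (√314 − √268) = 0.120 × (17.7200 − 16.3707) = 0.120 × 1.3493 = 0.1619 W/m².
Total ΔF = 1.8395 + 0.1619 = 2.0014 W/m².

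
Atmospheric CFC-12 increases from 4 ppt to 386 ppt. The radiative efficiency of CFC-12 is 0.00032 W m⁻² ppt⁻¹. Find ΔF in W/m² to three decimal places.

ΔF = 0.122 W/m²

CFC-12: ΔF = 0.00032 × (386 − 4) = 0.00032 × 382 = 0.1222 W/m².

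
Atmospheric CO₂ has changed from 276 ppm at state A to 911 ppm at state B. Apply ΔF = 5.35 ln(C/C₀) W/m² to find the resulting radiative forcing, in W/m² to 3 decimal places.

CO₂: 5.35 × ln(911/276) = 5.35 × ln(3.30072) = 5.35 × 1.19414 = 6.3886 W/m².

ΔF = 6.389 W/m²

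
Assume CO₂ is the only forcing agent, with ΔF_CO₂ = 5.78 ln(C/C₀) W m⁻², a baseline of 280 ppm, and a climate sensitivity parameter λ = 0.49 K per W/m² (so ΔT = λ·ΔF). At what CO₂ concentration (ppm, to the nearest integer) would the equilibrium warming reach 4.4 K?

Required forcing: ΔF = ΔT/λ = 4.4/0.49 = 8.9796 W/m².
Then ln(C/280) = ΔF/5.78 = 8.9796/5.78 = 1.55356.
So C = 280 × e^1.55356 = 280 × 4.72827 = 1323.92 ppm.

C ≈ 1324 ppm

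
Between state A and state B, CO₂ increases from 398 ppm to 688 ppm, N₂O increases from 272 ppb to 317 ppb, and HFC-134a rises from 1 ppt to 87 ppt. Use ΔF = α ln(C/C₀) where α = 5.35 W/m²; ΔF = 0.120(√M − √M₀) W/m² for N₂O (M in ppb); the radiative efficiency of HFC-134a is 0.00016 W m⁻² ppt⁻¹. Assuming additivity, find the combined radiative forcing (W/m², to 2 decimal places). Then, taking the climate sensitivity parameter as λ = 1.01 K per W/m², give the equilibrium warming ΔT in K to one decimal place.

CO₂: 5.35 × ln(688/398) = 5.35 × ln(1.72864) = 5.35 × 0.54733 = 2.9282 W/m².
N₂O: 0.120 × (√317 − √272) = 0.120 × (17.8045 − 16.4924) = 0.120 × 1.3121 = 0.1575 W/m².
HFC-134a: ΔF = 0.00016 × (87 − 1) = 0.00016 × 86 = 0.0138 W/m².
Total ΔF = 2.9282 + 0.1575 + 0.0138 = 3.0995 W/m².
ΔT = λ ΔF = 1.01 × 3.10 = 3.1310 K.

ΔF = 3.10 W/m²; ΔT = 3.1 K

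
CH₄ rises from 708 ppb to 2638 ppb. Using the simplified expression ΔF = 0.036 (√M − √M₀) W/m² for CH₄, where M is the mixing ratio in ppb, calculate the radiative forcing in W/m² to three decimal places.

CH₄: 0.036 × (√2638 − √708) = 0.036 × (51.3615 − 26.6083) = 0.036 × 24.7532 = 0.8911 W/m².

ΔF = 0.891 W/m²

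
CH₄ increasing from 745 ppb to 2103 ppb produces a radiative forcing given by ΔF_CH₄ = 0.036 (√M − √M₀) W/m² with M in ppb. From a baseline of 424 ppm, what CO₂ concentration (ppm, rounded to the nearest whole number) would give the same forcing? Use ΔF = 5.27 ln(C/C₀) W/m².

C ≈ 481 ppm

CH₄ forcing: 0.036 × (√2103 − √745) = 0.036 × (45.8585 − 27.2947) = 0.036 × 18.5638 = 0.66830 W/m².
Set 5.27 ln(C/424) = 0.66830: ln(C/424) = 0.66830/5.27 = 0.12681, so C = 424 × e^0.12681 = 424 × 1.13520 = 481.32 ppm.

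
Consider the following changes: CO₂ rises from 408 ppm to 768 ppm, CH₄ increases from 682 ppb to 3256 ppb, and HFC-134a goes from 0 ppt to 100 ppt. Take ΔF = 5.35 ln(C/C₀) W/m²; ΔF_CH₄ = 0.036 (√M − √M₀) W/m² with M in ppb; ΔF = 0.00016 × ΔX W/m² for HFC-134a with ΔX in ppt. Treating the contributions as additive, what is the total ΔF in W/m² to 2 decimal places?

ΔF = 4.51 W/m²

CO₂: 5.35 × ln(768/408) = 5.35 × ln(1.88235) = 5.35 × 0.63252 = 3.3840 W/m².
CH₄: 0.036 × (√3256 − √682) = 0.036 × (57.0614 − 26.1151) = 0.036 × 30.9463 = 1.1141 W/m².
HFC-134a: ΔF = 0.00016 × (100 − 0) = 0.00016 × 100 = 0.0160 W/m².
Total ΔF = 3.3840 + 1.1141 + 0.0160 = 4.5141 W/m².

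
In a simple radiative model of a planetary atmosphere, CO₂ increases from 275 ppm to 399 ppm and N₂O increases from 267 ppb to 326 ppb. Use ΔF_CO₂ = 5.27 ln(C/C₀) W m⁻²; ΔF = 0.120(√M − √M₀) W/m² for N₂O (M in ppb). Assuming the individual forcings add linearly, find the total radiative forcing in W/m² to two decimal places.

CO₂: 5.27 × ln(399/275) = 5.27 × ln(1.45091) = 5.27 × 0.37219 = 1.9614 W/m².
N₂O: 0.120 × (√326 − √267) = 0.120 × (18.0555 − 16.3401) = 0.120 × 1.7154 = 0.2058 W/m².
Total ΔF = 1.9614 + 0.2058 = 2.1672 W/m².

ΔF = 2.17 W/m²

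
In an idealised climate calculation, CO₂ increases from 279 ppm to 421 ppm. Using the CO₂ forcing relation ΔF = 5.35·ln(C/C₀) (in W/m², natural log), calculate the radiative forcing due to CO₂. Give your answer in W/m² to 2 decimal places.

CO₂ absorption bands are partially saturated, so forcing scales with the logarithm of the concentration ratio.
CO₂: 5.35 × ln(421/279) = 5.35 × ln(1.50896) = 5.35 × 0.41142 = 2.2011 W/m².

ΔF = 2.20 W/m²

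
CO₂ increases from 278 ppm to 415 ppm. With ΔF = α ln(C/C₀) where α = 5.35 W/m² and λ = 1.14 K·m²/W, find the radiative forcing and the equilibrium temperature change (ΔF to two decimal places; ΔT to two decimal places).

CO₂: 5.35 × ln(415/278) = 5.35 × ln(1.49281) = 5.35 × 0.40066 = 2.1435 W/m².
ΔT = λ ΔF = 1.14 × 2.14 = 2.4396 K.

ΔF = 2.14 W/m²; ΔT = 2.44 K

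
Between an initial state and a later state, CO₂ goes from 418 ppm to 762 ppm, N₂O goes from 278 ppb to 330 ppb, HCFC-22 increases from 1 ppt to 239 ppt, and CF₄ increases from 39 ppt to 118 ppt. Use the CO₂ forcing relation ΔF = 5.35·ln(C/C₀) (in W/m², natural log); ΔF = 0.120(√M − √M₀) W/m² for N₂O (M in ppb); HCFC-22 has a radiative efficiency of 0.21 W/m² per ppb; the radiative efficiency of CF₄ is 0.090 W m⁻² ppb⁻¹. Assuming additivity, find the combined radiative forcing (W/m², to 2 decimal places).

ΔF = 3.45 W/m²

CO₂: 5.35 × ln(762/418) = 5.35 × ln(1.82297) = 5.35 × 0.60047 = 3.2125 W/m².
N₂O: 0.120 × (√330 − √278) = 0.120 × (18.1659 − 16.6733) = 0.120 × 1.4926 = 0.1791 W/m².
HCFC-22: Δ = 239 − 1 = 238 ppt = 0.238 ppb; ΔF = 0.21 × 0.238 = 0.0500 W/m².
CF₄: Δ = 118 − 39 = 79 ppt = 0.079 ppb; ΔF = 0.090 × 0.079 = 0.0071 W/m².
Total ΔF = 3.2125 + 0.1791 + 0.0500 + 0.0071 = 3.4487 W/m².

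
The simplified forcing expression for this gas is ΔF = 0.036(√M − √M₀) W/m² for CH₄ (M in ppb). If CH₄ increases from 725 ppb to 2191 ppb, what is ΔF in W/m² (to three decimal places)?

ΔF = 0.716 W/m²

CH₄: 0.036 × (√2191 − √725) = 0.036 × (46.8081 − 26.9258) = 0.036 × 19.8823 = 0.7158 W/m².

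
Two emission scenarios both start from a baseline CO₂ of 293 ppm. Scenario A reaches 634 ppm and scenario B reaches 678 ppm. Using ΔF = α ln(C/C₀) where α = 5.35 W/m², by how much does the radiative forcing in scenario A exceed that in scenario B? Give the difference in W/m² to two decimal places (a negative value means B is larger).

ΔF_A − ΔF_B = -0.36 W/m²

ΔF_A = 5.35 ln(634/293) = 5.35 × 0.77188 = 4.1296 W/m².
ΔF_B = 5.35 ln(678/293) = 5.35 × 0.83897 = 4.4885 W/m².
Difference: 4.1296 − 4.4885 = -0.3589 W/m².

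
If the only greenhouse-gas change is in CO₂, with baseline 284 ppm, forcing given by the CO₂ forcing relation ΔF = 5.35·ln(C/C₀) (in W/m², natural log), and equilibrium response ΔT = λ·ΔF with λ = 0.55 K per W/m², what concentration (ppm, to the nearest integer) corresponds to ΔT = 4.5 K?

Required forcing: ΔF = ΔT/λ = 4.5/0.55 = 8.1818 W/m².
Then ln(C/284) = ΔF/5.35 = 8.1818/5.35 = 1.52931.
So C = 284 × e^1.52931 = 284 × 4.61499 = 1310.66 ppm.

C ≈ 1311 ppm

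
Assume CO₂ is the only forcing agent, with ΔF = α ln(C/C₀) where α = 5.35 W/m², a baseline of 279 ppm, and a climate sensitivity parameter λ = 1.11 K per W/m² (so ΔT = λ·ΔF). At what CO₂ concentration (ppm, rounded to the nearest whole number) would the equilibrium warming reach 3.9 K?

Required forcing: ΔF = ΔT/λ = 3.9/1.11 = 3.5135 W/m².
Then ln(C/279) = ΔF/5.35 = 3.5135/5.35 = 0.65673.
So C = 279 × e^0.65673 = 279 × 1.92848 = 538.05 ppm.

C ≈ 538 ppm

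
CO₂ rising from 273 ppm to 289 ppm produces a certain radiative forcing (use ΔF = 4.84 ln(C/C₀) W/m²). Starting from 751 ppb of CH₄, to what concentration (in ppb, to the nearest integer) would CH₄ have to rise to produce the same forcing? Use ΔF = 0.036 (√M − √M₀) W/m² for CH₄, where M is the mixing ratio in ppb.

CO₂ forcing: 4.84 × ln(289/273) = 4.84 × 0.056955 = 0.27566 W/m².
Set 0.036(√M − √751) = 0.27566: √M = 0.27566/0.036 + √751 = 7.6572 + 27.4044 = 35.0616.
M = (35.0616)² = 1229.32 ppb.

M ≈ 1229 ppb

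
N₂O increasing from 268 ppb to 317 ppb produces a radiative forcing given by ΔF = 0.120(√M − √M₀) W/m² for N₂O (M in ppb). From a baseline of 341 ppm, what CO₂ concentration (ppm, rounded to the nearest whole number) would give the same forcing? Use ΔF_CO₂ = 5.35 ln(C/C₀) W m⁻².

C ≈ 352 ppm

N₂O forcing: 0.120 × (√317 − √268) = 0.120 × (17.8045 − 16.3707) = 0.120 × 1.4338 = 0.17206 W/m².
Set 5.35 ln(C/341) = 0.17206: ln(C/341) = 0.17206/5.35 = 0.03216, so C = 341 × e^0.03216 = 341 × 1.03268 = 352.14 ppm.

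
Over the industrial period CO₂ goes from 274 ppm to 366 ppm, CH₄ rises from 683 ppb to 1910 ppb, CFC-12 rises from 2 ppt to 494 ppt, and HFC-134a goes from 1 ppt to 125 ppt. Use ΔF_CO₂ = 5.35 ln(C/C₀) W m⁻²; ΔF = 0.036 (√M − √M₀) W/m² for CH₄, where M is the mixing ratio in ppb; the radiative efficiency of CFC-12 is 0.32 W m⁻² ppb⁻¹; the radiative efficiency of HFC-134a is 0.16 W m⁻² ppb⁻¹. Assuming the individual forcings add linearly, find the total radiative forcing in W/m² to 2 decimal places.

CO₂: 5.35 × ln(366/274) = 5.35 × ln(1.33577) = 5.35 × 0.28951 = 1.5489 W/m².
CH₄: 0.036 × (√1910 − √683) = 0.036 × (43.7035 − 26.1343) = 0.036 × 17.5692 = 0.6325 W/m².
CFC-12: Δ = 494 − 2 = 492 ppt = 0.492 ppb; ΔF = 0.32 × 0.492 = 0.1574 W/m².
HFC-134a: Δ = 125 − 1 = 124 ppt = 0.124 ppb; ΔF = 0.16 × 0.124 = 0.0198 W/m².
Total ΔF = 1.5489 + 0.6325 + 0.1574 + 0.0198 = 2.3586 W/m².

ΔF = 2.36 W/m²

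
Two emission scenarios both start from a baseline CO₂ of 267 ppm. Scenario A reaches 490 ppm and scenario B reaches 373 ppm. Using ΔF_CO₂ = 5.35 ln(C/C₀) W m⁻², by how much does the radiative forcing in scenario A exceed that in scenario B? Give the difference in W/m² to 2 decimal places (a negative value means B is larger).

ΔF_A − ΔF_B = 1.46 W/m²

ΔF_A = 5.35 ln(490/267) = 5.35 × 0.60716 = 3.2483 W/m².
ΔF_B = 5.35 ln(373/267) = 5.35 × 0.33433 = 1.7887 W/m².
Difference: 3.2483 − 1.7887 = 1.4596 W/m².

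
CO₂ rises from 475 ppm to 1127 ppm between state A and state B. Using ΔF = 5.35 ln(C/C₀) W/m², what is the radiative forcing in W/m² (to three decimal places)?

CO₂ absorption bands are partially saturated, so forcing scales with the logarithm of the concentration ratio.
CO₂: 5.35 × ln(1127/475) = 5.35 × ln(2.37263) = 5.35 × 0.86400 = 4.6224 W/m².

ΔF = 4.622 W/m²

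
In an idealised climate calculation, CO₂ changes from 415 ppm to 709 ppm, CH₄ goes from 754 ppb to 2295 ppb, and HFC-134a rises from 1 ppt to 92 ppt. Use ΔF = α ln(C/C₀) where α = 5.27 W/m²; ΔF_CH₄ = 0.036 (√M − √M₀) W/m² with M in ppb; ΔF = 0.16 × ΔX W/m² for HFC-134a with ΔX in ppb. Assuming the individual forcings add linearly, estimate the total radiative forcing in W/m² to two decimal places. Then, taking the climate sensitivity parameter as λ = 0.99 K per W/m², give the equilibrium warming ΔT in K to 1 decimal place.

CO₂: 5.27 × ln(709/415) = 5.27 × ln(1.70843) = 5.27 × 0.53557 = 2.8225 W/m².
CH₄: 0.036 × (√2295 − √754) = 0.036 × (47.9062 − 27.4591) = 0.036 × 20.4471 = 0.7361 W/m².
HFC-134a: Δ = 92 − 1 = 91 ppt = 0.091 ppb; ΔF = 0.16 × 0.091 = 0.0146 W/m².
Total ΔF = 2.8225 + 0.7361 + 0.0146 = 3.5732 W/m².
ΔT = λ ΔF = 0.99 × 3.57 = 3.5343 K.

ΔF = 3.57 W/m²; ΔT = 3.5 K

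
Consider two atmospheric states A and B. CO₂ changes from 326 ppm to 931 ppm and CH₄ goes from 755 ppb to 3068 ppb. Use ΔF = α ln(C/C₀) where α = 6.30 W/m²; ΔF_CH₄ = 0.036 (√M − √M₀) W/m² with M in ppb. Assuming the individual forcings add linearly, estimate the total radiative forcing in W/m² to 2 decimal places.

ΔF = 7.62 W/m²

CO₂: 6.30 × ln(931/326) = 6.30 × ln(2.85583) = 6.30 × 1.04936 = 6.6110 W/m².
CH₄: 0.036 × (√3068 − √755) = 0.036 × (55.3895 − 27.4773) = 0.036 × 27.9122 = 1.0048 W/m².
Total ΔF = 6.6110 + 1.0048 = 7.6158 W/m².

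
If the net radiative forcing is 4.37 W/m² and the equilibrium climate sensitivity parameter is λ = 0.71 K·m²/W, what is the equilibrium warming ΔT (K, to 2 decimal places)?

ΔT = λ ΔF = 0.71 × 4.37 = 3.1027 K.

ΔT = 3.10 K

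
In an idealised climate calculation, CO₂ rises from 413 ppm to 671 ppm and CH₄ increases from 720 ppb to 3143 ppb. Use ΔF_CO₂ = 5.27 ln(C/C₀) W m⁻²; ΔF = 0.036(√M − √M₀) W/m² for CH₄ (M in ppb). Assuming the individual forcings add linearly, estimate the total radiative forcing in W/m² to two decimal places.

ΔF = 3.61 W/m²

CO₂: 5.27 × ln(671/413) = 5.27 × ln(1.62470) = 5.27 × 0.48532 = 2.5576 W/m².
CH₄: 0.036 × (√3143 − √720) = 0.036 × (56.0625 − 26.8328) = 0.036 × 29.2297 = 1.0523 W/m².
Total ΔF = 2.5576 + 1.0523 = 3.6099 W/m².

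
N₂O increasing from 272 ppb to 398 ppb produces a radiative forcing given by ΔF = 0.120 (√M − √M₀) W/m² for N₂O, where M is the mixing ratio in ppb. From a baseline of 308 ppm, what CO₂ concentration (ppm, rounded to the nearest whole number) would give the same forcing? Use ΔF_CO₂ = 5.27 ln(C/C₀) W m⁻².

N₂O forcing: 0.120 × (√398 − √272) = 0.120 × (19.9499 − 16.4924) = 0.120 × 3.4575 = 0.41490 W/m².
Set 5.27 ln(C/308) = 0.41490: ln(C/308) = 0.41490/5.27 = 0.07873, so C = 308 × e^0.07873 = 308 × 1.08191 = 333.23 ppm.

C ≈ 333 ppm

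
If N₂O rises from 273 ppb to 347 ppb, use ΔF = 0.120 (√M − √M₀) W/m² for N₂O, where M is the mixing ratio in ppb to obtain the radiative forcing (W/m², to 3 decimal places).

N₂O: 0.120 × (√347 − √273) = 0.120 × (18.6279 − 16.5227) = 0.120 × 2.1052 = 0.2526 W/m².

ΔF = 0.253 W/m²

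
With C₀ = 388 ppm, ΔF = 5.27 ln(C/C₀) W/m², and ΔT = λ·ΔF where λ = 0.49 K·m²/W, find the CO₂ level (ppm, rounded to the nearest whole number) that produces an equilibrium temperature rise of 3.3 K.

C ≈ 1393 ppm

Required forcing: ΔF = ΔT/λ = 3.3/0.49 = 6.7347 W/m².
Then ln(C/388) = ΔF/5.27 = 6.7347/5.27 = 1.27793.
So C = 388 × e^1.27793 = 388 × 3.58920 = 1392.61 ppm.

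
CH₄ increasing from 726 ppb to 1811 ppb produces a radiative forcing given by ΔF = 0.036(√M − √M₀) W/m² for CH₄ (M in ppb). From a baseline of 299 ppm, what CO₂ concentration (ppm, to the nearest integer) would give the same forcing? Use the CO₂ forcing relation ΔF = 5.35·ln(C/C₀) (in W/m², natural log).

CH₄ forcing: 0.036 × (√1811 − √726) = 0.036 × (42.5558 − 26.9444) = 0.036 × 15.6114 = 0.56201 W/m².
Set 5.35 ln(C/299) = 0.56201: ln(C/299) = 0.56201/5.35 = 0.10505, so C = 299 × e^0.10505 = 299 × 1.11077 = 332.12 ppm.

C ≈ 332 ppm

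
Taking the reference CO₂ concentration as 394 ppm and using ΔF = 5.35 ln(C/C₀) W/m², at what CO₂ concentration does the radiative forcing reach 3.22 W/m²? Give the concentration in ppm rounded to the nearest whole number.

Set 5.35 ln(C/394) = 3.22, so ln(C/394) = 3.22/5.35 = 0.60187.
Then C/394 = e^0.60187 = 1.82553, giving C = 394 × 1.82553 = 719.26 ppm.

C ≈ 719 ppm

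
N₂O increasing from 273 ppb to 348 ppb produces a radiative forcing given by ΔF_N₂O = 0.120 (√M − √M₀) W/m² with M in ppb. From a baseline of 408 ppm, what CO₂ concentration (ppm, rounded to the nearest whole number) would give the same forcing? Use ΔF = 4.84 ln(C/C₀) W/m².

C ≈ 430 ppm

N₂O forcing: 0.120 × (√348 − √273) = 0.120 × (18.6548 − 16.5227) = 0.120 × 2.1321 = 0.25585 W/m².
Set 4.84 ln(C/408) = 0.25585: ln(C/408) = 0.25585/4.84 = 0.05286, so C = 408 × e^0.05286 = 408 × 1.05428 = 430.15 ppm.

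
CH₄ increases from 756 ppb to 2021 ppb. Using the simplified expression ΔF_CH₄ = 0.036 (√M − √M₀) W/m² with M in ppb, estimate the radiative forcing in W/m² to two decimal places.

ΔF = 0.63 W/m²

CH₄: 0.036 × (√2021 − √756) = 0.036 × (44.9555 − 27.4955) = 0.036 × 17.4600 = 0.6286 W/m².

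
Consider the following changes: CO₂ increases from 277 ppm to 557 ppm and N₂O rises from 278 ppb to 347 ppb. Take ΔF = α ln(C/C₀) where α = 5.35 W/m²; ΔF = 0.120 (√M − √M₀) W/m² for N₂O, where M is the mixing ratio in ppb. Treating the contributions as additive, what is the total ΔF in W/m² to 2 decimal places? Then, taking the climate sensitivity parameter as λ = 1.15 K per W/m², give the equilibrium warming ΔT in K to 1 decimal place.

CO₂: 5.35 × ln(557/277) = 5.35 × ln(2.01083) = 5.35 × 0.69855 = 3.7372 W/m².
N₂O: 0.120 × (√347 − √278) = 0.120 × (18.6279 − 16.6733) = 0.120 × 1.9546 = 0.2346 W/m².
Total ΔF = 3.7372 + 0.2346 = 3.9718 W/m².
ΔT = λ ΔF = 1.15 × 3.97 = 4.5655 K.

ΔF = 3.97 W/m²; ΔT = 4.6 K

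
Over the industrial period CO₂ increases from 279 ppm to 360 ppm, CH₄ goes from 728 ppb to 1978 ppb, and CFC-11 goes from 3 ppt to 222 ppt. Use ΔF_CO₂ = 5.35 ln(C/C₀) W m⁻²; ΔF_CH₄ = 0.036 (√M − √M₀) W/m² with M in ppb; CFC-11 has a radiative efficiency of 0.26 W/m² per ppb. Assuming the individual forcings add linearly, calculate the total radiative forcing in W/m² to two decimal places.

CO₂: 5.35 × ln(360/279) = 5.35 × ln(1.29032) = 5.35 × 0.25489 = 1.3637 W/m².
CH₄: 0.036 × (√1978 − √728) = 0.036 × (44.4747 − 26.9815) = 0.036 × 17.4932 = 0.6298 W/m².
CFC-11: Δ = 222 − 3 = 219 ppt = 0.219 ppb; ΔF = 0.26 × 0.219 = 0.0569 W/m².
Total ΔF = 1.3637 + 0.6298 + 0.0569 = 2.0504 W/m².

ΔF = 2.05 W/m²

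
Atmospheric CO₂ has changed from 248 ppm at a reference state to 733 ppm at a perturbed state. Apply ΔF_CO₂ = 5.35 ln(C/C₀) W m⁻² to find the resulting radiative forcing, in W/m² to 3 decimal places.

ΔF = 5.798 W/m²

CO₂ absorption bands are partially saturated, so forcing scales with the logarithm of the concentration ratio.
CO₂: 5.35 × ln(733/248) = 5.35 × ln(2.95565) = 5.35 × 1.08372 = 5.7979 W/m².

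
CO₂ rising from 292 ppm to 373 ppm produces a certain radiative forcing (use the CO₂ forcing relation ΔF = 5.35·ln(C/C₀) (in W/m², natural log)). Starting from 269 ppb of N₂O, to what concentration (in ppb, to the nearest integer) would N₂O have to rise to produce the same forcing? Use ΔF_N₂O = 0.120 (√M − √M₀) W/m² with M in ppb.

M ≈ 746 ppb

CO₂ forcing: 5.35 × ln(373/292) = 5.35 × 0.244825 = 1.30981 W/m².
Set 0.120(√M − √269) = 1.30981: √M = 1.30981/0.120 + √269 = 10.9151 + 16.4012 = 27.3163.
M = (27.3163)² = 746.18 ppb.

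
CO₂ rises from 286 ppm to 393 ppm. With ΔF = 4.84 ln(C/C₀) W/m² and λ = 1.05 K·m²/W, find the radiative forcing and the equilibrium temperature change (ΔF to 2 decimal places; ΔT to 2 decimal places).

CO₂: 4.84 × ln(393/286) = 4.84 × ln(1.37413) = 4.84 × 0.31782 = 1.5382 W/m².
ΔT = λ ΔF = 1.05 × 1.54 = 1.6170 K.

ΔF = 1.54 W/m²; ΔT = 1.62 K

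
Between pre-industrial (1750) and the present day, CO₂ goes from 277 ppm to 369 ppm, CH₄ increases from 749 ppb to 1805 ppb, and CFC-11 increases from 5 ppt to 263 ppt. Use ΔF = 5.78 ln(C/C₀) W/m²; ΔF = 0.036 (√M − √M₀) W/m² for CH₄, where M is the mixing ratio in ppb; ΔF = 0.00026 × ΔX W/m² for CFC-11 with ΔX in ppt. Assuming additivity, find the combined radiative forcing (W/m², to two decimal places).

ΔF = 2.27 W/m²

CO₂: 5.78 × ln(369/277) = 5.78 × ln(1.33213) = 5.78 × 0.28678 = 1.6576 W/m².
CH₄: 0.036 × (√1805 − √749) = 0.036 × (42.4853 − 27.3679) = 0.036 × 15.1174 = 0.5442 W/m².
CFC-11: ΔF = 0.00026 × (263 − 5) = 0.00026 × 258 = 0.0671 W/m².
Total ΔF = 1.6576 + 0.5442 + 0.0671 = 2.2689 W/m².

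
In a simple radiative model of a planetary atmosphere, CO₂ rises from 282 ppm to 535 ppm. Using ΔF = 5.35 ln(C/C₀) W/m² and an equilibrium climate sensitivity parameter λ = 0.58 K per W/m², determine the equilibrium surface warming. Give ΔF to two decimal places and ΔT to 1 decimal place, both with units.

CO₂: 5.35 × ln(535/282) = 5.35 × ln(1.89716) = 5.35 × 0.64036 = 3.4259 W/m².
ΔT = λ ΔF = 0.58 × 3.43 = 1.9894 K.

ΔF = 3.43 W/m²; ΔT = 2.0 K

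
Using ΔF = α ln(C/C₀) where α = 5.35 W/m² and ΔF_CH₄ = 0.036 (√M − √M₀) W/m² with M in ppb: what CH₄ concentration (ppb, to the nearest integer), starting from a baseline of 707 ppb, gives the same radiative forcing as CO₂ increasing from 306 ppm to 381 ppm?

CO₂ forcing: 5.35 × ln(381/306) = 5.35 × 0.219214 = 1.17279 W/m².
Set 0.036(√M − √707) = 1.17279: √M = 1.17279/0.036 + √707 = 32.5775 + 26.5895 = 59.1670.
M = (59.1670)² = 3500.73 ppb.

M ≈ 3501 ppb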